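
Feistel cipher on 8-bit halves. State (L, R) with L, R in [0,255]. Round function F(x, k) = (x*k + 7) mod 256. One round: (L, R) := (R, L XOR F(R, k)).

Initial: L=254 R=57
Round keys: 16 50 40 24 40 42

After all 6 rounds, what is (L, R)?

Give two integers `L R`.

Answer: 241 118

Derivation:
Round 1 (k=16): L=57 R=105
Round 2 (k=50): L=105 R=176
Round 3 (k=40): L=176 R=238
Round 4 (k=24): L=238 R=231
Round 5 (k=40): L=231 R=241
Round 6 (k=42): L=241 R=118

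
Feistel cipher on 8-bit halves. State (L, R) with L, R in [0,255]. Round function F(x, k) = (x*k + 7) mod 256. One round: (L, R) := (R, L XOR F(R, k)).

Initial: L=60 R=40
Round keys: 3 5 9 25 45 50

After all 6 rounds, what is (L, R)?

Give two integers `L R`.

Answer: 200 36

Derivation:
Round 1 (k=3): L=40 R=67
Round 2 (k=5): L=67 R=126
Round 3 (k=9): L=126 R=54
Round 4 (k=25): L=54 R=51
Round 5 (k=45): L=51 R=200
Round 6 (k=50): L=200 R=36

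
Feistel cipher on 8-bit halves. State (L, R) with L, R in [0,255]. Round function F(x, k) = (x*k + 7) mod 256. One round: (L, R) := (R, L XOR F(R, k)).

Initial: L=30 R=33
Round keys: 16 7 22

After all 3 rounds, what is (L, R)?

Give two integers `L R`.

Round 1 (k=16): L=33 R=9
Round 2 (k=7): L=9 R=103
Round 3 (k=22): L=103 R=232

Answer: 103 232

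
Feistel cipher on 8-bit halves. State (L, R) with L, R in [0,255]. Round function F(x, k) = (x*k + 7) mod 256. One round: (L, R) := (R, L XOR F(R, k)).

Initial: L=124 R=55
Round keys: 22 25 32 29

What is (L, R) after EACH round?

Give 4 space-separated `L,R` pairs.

Round 1 (k=22): L=55 R=189
Round 2 (k=25): L=189 R=75
Round 3 (k=32): L=75 R=218
Round 4 (k=29): L=218 R=242

Answer: 55,189 189,75 75,218 218,242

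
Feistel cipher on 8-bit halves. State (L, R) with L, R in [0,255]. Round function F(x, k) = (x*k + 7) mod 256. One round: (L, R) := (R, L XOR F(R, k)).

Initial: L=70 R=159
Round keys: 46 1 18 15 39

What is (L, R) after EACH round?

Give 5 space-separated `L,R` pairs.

Round 1 (k=46): L=159 R=223
Round 2 (k=1): L=223 R=121
Round 3 (k=18): L=121 R=86
Round 4 (k=15): L=86 R=104
Round 5 (k=39): L=104 R=137

Answer: 159,223 223,121 121,86 86,104 104,137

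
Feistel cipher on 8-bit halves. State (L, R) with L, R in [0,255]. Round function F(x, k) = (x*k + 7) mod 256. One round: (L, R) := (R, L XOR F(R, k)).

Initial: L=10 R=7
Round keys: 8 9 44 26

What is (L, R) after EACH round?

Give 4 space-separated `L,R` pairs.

Answer: 7,53 53,227 227,62 62,176

Derivation:
Round 1 (k=8): L=7 R=53
Round 2 (k=9): L=53 R=227
Round 3 (k=44): L=227 R=62
Round 4 (k=26): L=62 R=176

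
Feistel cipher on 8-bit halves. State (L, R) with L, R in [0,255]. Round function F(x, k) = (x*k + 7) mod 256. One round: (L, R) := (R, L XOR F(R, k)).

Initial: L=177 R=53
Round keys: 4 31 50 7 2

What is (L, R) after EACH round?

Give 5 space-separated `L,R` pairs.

Answer: 53,106 106,232 232,61 61,90 90,134

Derivation:
Round 1 (k=4): L=53 R=106
Round 2 (k=31): L=106 R=232
Round 3 (k=50): L=232 R=61
Round 4 (k=7): L=61 R=90
Round 5 (k=2): L=90 R=134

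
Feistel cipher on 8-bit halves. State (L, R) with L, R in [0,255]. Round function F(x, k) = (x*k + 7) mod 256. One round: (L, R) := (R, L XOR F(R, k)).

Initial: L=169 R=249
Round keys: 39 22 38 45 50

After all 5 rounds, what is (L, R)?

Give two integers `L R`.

Round 1 (k=39): L=249 R=95
Round 2 (k=22): L=95 R=200
Round 3 (k=38): L=200 R=232
Round 4 (k=45): L=232 R=7
Round 5 (k=50): L=7 R=141

Answer: 7 141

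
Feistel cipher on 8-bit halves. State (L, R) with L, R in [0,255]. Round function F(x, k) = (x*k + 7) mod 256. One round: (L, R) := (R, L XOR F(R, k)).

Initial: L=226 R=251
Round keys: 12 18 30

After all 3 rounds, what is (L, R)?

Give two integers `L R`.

Round 1 (k=12): L=251 R=41
Round 2 (k=18): L=41 R=18
Round 3 (k=30): L=18 R=10

Answer: 18 10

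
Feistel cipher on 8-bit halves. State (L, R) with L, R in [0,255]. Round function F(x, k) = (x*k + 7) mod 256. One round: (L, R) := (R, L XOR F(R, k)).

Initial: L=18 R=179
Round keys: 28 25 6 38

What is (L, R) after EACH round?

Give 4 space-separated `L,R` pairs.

Answer: 179,137 137,219 219,160 160,28

Derivation:
Round 1 (k=28): L=179 R=137
Round 2 (k=25): L=137 R=219
Round 3 (k=6): L=219 R=160
Round 4 (k=38): L=160 R=28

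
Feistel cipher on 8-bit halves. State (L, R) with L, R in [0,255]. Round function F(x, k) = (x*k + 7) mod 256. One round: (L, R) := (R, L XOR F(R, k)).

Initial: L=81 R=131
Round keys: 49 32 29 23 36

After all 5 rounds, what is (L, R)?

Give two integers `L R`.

Round 1 (k=49): L=131 R=75
Round 2 (k=32): L=75 R=228
Round 3 (k=29): L=228 R=144
Round 4 (k=23): L=144 R=19
Round 5 (k=36): L=19 R=35

Answer: 19 35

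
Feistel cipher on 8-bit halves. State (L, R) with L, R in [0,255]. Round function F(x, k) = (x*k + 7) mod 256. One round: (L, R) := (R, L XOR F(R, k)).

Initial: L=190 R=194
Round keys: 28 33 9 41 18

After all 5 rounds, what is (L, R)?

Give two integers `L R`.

Round 1 (k=28): L=194 R=129
Round 2 (k=33): L=129 R=106
Round 3 (k=9): L=106 R=64
Round 4 (k=41): L=64 R=45
Round 5 (k=18): L=45 R=113

Answer: 45 113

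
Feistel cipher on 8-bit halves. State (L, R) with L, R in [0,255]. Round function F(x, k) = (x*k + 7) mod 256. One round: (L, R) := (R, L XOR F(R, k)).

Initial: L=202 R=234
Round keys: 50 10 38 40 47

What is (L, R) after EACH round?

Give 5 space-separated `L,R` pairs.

Round 1 (k=50): L=234 R=113
Round 2 (k=10): L=113 R=155
Round 3 (k=38): L=155 R=120
Round 4 (k=40): L=120 R=92
Round 5 (k=47): L=92 R=147

Answer: 234,113 113,155 155,120 120,92 92,147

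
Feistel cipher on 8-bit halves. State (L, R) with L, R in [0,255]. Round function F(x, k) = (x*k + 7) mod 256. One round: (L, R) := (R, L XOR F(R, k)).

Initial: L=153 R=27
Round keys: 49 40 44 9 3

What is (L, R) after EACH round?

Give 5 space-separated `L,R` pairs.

Answer: 27,171 171,164 164,156 156,39 39,224

Derivation:
Round 1 (k=49): L=27 R=171
Round 2 (k=40): L=171 R=164
Round 3 (k=44): L=164 R=156
Round 4 (k=9): L=156 R=39
Round 5 (k=3): L=39 R=224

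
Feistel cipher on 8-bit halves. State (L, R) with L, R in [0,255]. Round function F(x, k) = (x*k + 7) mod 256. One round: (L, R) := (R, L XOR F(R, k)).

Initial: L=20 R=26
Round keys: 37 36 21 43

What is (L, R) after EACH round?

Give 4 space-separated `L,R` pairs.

Round 1 (k=37): L=26 R=221
Round 2 (k=36): L=221 R=1
Round 3 (k=21): L=1 R=193
Round 4 (k=43): L=193 R=115

Answer: 26,221 221,1 1,193 193,115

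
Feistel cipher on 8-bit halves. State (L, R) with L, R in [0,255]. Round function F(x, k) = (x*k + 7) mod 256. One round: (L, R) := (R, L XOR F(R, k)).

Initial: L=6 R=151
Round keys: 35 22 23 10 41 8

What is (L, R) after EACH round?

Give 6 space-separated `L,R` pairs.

Answer: 151,170 170,52 52,25 25,53 53,157 157,218

Derivation:
Round 1 (k=35): L=151 R=170
Round 2 (k=22): L=170 R=52
Round 3 (k=23): L=52 R=25
Round 4 (k=10): L=25 R=53
Round 5 (k=41): L=53 R=157
Round 6 (k=8): L=157 R=218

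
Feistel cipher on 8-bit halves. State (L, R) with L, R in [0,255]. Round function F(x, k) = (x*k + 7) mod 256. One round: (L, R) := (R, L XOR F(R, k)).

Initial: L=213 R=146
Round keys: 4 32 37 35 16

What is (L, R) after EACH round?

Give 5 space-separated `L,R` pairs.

Answer: 146,154 154,213 213,74 74,240 240,77

Derivation:
Round 1 (k=4): L=146 R=154
Round 2 (k=32): L=154 R=213
Round 3 (k=37): L=213 R=74
Round 4 (k=35): L=74 R=240
Round 5 (k=16): L=240 R=77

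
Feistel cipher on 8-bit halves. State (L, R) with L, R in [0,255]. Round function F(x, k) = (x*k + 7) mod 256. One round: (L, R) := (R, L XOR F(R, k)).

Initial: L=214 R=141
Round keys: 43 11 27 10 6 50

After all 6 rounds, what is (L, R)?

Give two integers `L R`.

Answer: 44 236

Derivation:
Round 1 (k=43): L=141 R=96
Round 2 (k=11): L=96 R=170
Round 3 (k=27): L=170 R=149
Round 4 (k=10): L=149 R=115
Round 5 (k=6): L=115 R=44
Round 6 (k=50): L=44 R=236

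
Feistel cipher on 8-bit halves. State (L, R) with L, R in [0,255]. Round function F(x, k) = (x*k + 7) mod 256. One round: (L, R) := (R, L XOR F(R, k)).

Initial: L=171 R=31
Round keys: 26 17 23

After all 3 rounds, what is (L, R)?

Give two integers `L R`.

Round 1 (k=26): L=31 R=134
Round 2 (k=17): L=134 R=242
Round 3 (k=23): L=242 R=67

Answer: 242 67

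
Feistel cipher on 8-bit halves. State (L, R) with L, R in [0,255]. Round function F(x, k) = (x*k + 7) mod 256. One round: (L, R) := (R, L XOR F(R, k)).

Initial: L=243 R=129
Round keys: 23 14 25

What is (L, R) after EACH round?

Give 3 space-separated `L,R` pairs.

Answer: 129,109 109,124 124,78

Derivation:
Round 1 (k=23): L=129 R=109
Round 2 (k=14): L=109 R=124
Round 3 (k=25): L=124 R=78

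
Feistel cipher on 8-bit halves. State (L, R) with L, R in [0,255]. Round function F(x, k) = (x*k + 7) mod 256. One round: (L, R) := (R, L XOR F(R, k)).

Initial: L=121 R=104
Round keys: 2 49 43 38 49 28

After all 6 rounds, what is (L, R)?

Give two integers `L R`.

Round 1 (k=2): L=104 R=174
Round 2 (k=49): L=174 R=61
Round 3 (k=43): L=61 R=232
Round 4 (k=38): L=232 R=74
Round 5 (k=49): L=74 R=217
Round 6 (k=28): L=217 R=137

Answer: 217 137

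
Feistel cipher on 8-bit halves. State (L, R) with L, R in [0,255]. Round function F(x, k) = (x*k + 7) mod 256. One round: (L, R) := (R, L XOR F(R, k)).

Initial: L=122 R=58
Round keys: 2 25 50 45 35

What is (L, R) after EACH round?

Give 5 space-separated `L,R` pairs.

Answer: 58,1 1,26 26,26 26,131 131,234

Derivation:
Round 1 (k=2): L=58 R=1
Round 2 (k=25): L=1 R=26
Round 3 (k=50): L=26 R=26
Round 4 (k=45): L=26 R=131
Round 5 (k=35): L=131 R=234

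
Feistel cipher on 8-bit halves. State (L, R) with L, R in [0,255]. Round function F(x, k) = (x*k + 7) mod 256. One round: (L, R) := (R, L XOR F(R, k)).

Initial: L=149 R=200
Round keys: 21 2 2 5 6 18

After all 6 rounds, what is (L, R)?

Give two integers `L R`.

Round 1 (k=21): L=200 R=250
Round 2 (k=2): L=250 R=51
Round 3 (k=2): L=51 R=151
Round 4 (k=5): L=151 R=201
Round 5 (k=6): L=201 R=42
Round 6 (k=18): L=42 R=50

Answer: 42 50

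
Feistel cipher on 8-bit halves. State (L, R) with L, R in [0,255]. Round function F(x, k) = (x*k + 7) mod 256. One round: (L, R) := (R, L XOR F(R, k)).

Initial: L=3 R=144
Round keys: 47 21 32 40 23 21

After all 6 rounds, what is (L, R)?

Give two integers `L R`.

Round 1 (k=47): L=144 R=116
Round 2 (k=21): L=116 R=27
Round 3 (k=32): L=27 R=19
Round 4 (k=40): L=19 R=228
Round 5 (k=23): L=228 R=144
Round 6 (k=21): L=144 R=51

Answer: 144 51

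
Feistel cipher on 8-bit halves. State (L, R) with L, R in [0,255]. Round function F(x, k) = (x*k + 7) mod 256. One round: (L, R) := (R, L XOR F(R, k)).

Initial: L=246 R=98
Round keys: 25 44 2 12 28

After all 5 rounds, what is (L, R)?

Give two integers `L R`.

Answer: 118 121

Derivation:
Round 1 (k=25): L=98 R=111
Round 2 (k=44): L=111 R=121
Round 3 (k=2): L=121 R=150
Round 4 (k=12): L=150 R=118
Round 5 (k=28): L=118 R=121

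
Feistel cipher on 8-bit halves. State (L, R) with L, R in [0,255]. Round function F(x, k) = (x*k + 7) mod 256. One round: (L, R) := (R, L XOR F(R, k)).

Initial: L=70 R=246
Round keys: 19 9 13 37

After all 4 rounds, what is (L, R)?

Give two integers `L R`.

Answer: 16 47

Derivation:
Round 1 (k=19): L=246 R=15
Round 2 (k=9): L=15 R=120
Round 3 (k=13): L=120 R=16
Round 4 (k=37): L=16 R=47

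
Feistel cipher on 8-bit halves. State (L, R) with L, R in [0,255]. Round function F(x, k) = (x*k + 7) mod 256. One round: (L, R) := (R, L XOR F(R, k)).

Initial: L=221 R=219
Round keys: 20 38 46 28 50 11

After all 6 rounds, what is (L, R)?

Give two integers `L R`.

Round 1 (k=20): L=219 R=254
Round 2 (k=38): L=254 R=96
Round 3 (k=46): L=96 R=185
Round 4 (k=28): L=185 R=35
Round 5 (k=50): L=35 R=100
Round 6 (k=11): L=100 R=112

Answer: 100 112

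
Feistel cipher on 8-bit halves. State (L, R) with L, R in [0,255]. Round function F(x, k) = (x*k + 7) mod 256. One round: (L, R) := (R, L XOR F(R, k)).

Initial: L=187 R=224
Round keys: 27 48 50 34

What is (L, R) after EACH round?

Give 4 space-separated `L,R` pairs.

Answer: 224,28 28,167 167,185 185,62

Derivation:
Round 1 (k=27): L=224 R=28
Round 2 (k=48): L=28 R=167
Round 3 (k=50): L=167 R=185
Round 4 (k=34): L=185 R=62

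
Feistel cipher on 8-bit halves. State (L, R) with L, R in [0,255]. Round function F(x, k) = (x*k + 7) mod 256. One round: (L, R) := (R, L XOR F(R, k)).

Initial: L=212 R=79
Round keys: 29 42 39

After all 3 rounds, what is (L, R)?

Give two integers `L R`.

Round 1 (k=29): L=79 R=46
Round 2 (k=42): L=46 R=220
Round 3 (k=39): L=220 R=165

Answer: 220 165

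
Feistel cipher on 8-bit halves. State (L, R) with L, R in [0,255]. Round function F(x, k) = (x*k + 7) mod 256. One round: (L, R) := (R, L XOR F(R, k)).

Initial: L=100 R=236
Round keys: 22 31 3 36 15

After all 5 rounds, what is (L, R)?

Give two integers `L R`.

Round 1 (k=22): L=236 R=43
Round 2 (k=31): L=43 R=208
Round 3 (k=3): L=208 R=92
Round 4 (k=36): L=92 R=39
Round 5 (k=15): L=39 R=12

Answer: 39 12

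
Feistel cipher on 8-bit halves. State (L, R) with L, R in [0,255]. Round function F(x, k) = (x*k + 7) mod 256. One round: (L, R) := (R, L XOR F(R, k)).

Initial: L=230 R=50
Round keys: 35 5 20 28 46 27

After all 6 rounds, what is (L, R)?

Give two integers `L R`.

Answer: 141 173

Derivation:
Round 1 (k=35): L=50 R=59
Round 2 (k=5): L=59 R=28
Round 3 (k=20): L=28 R=12
Round 4 (k=28): L=12 R=75
Round 5 (k=46): L=75 R=141
Round 6 (k=27): L=141 R=173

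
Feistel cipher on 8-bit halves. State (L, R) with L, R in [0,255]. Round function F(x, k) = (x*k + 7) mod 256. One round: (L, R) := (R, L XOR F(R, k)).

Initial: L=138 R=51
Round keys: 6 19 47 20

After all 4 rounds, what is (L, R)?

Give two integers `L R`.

Round 1 (k=6): L=51 R=179
Round 2 (k=19): L=179 R=99
Round 3 (k=47): L=99 R=135
Round 4 (k=20): L=135 R=240

Answer: 135 240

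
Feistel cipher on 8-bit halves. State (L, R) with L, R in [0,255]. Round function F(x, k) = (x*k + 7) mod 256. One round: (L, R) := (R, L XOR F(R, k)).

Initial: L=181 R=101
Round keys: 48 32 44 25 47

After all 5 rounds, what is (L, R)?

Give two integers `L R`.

Answer: 126 180

Derivation:
Round 1 (k=48): L=101 R=66
Round 2 (k=32): L=66 R=34
Round 3 (k=44): L=34 R=157
Round 4 (k=25): L=157 R=126
Round 5 (k=47): L=126 R=180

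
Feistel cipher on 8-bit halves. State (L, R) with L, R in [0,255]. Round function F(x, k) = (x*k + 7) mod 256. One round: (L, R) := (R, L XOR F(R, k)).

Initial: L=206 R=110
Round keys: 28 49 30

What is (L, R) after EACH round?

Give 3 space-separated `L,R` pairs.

Round 1 (k=28): L=110 R=193
Round 2 (k=49): L=193 R=150
Round 3 (k=30): L=150 R=90

Answer: 110,193 193,150 150,90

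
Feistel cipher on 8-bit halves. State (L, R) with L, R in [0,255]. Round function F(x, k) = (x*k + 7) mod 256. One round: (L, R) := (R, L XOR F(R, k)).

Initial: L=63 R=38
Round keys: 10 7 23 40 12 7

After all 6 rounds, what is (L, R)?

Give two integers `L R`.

Round 1 (k=10): L=38 R=188
Round 2 (k=7): L=188 R=13
Round 3 (k=23): L=13 R=142
Round 4 (k=40): L=142 R=58
Round 5 (k=12): L=58 R=49
Round 6 (k=7): L=49 R=100

Answer: 49 100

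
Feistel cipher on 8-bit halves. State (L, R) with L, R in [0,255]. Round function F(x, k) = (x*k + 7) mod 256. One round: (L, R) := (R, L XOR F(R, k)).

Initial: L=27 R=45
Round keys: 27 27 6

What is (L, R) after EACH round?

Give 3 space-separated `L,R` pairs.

Answer: 45,221 221,123 123,52

Derivation:
Round 1 (k=27): L=45 R=221
Round 2 (k=27): L=221 R=123
Round 3 (k=6): L=123 R=52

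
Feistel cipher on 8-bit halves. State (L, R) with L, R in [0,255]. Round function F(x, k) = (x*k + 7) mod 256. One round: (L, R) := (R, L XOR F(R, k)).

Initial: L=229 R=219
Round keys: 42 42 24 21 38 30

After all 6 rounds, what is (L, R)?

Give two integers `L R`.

Round 1 (k=42): L=219 R=16
Round 2 (k=42): L=16 R=124
Round 3 (k=24): L=124 R=183
Round 4 (k=21): L=183 R=118
Round 5 (k=38): L=118 R=60
Round 6 (k=30): L=60 R=121

Answer: 60 121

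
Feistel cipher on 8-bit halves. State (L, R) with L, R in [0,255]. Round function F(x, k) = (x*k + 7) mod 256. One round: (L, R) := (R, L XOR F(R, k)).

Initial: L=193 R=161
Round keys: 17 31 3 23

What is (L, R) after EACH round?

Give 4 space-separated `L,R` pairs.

Answer: 161,121 121,15 15,77 77,253

Derivation:
Round 1 (k=17): L=161 R=121
Round 2 (k=31): L=121 R=15
Round 3 (k=3): L=15 R=77
Round 4 (k=23): L=77 R=253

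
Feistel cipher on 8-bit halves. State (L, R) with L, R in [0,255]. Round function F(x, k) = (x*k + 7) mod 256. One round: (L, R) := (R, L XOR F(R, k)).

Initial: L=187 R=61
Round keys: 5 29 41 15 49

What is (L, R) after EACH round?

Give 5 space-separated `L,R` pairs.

Round 1 (k=5): L=61 R=131
Round 2 (k=29): L=131 R=227
Round 3 (k=41): L=227 R=225
Round 4 (k=15): L=225 R=213
Round 5 (k=49): L=213 R=45

Answer: 61,131 131,227 227,225 225,213 213,45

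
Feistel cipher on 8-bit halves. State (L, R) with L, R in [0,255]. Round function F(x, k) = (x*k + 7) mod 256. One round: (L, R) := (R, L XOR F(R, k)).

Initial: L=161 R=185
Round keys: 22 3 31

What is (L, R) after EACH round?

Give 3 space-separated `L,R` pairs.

Answer: 185,76 76,82 82,185

Derivation:
Round 1 (k=22): L=185 R=76
Round 2 (k=3): L=76 R=82
Round 3 (k=31): L=82 R=185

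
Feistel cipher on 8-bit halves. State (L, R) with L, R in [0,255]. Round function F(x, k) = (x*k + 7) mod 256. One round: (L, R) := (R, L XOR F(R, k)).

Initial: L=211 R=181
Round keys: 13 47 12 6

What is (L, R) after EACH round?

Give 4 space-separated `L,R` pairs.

Round 1 (k=13): L=181 R=235
Round 2 (k=47): L=235 R=153
Round 3 (k=12): L=153 R=216
Round 4 (k=6): L=216 R=142

Answer: 181,235 235,153 153,216 216,142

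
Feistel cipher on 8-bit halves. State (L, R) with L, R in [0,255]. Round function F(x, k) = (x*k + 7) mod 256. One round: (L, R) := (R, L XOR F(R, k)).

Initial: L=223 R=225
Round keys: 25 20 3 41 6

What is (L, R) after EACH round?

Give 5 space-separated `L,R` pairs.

Round 1 (k=25): L=225 R=223
Round 2 (k=20): L=223 R=146
Round 3 (k=3): L=146 R=98
Round 4 (k=41): L=98 R=43
Round 5 (k=6): L=43 R=107

Answer: 225,223 223,146 146,98 98,43 43,107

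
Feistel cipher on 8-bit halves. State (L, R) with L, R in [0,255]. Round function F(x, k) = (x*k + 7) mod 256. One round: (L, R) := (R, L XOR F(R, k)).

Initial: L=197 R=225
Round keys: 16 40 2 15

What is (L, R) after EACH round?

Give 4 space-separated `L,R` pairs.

Round 1 (k=16): L=225 R=210
Round 2 (k=40): L=210 R=54
Round 3 (k=2): L=54 R=161
Round 4 (k=15): L=161 R=64

Answer: 225,210 210,54 54,161 161,64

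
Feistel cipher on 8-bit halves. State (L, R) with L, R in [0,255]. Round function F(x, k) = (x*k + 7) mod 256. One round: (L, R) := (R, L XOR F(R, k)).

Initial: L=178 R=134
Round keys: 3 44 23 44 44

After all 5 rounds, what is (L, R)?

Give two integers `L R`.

Round 1 (k=3): L=134 R=43
Round 2 (k=44): L=43 R=237
Round 3 (k=23): L=237 R=121
Round 4 (k=44): L=121 R=62
Round 5 (k=44): L=62 R=214

Answer: 62 214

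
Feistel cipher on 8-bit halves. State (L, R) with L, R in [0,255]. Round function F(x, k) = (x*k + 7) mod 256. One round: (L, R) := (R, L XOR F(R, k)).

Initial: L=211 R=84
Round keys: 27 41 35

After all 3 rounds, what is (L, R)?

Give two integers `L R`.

Answer: 227 32

Derivation:
Round 1 (k=27): L=84 R=48
Round 2 (k=41): L=48 R=227
Round 3 (k=35): L=227 R=32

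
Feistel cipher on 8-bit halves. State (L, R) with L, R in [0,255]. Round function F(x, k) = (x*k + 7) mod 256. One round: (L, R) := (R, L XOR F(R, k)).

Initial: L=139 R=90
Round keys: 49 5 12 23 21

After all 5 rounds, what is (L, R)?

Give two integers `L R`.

Answer: 29 9

Derivation:
Round 1 (k=49): L=90 R=202
Round 2 (k=5): L=202 R=163
Round 3 (k=12): L=163 R=97
Round 4 (k=23): L=97 R=29
Round 5 (k=21): L=29 R=9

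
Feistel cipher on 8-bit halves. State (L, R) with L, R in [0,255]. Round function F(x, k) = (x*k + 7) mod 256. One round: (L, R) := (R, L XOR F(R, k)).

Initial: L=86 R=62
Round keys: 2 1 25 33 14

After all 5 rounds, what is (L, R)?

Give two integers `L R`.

Round 1 (k=2): L=62 R=213
Round 2 (k=1): L=213 R=226
Round 3 (k=25): L=226 R=204
Round 4 (k=33): L=204 R=177
Round 5 (k=14): L=177 R=121

Answer: 177 121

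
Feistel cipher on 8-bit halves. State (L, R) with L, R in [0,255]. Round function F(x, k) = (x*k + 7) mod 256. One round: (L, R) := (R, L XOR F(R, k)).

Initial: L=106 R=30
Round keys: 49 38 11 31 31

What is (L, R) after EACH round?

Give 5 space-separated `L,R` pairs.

Answer: 30,175 175,31 31,243 243,107 107,15

Derivation:
Round 1 (k=49): L=30 R=175
Round 2 (k=38): L=175 R=31
Round 3 (k=11): L=31 R=243
Round 4 (k=31): L=243 R=107
Round 5 (k=31): L=107 R=15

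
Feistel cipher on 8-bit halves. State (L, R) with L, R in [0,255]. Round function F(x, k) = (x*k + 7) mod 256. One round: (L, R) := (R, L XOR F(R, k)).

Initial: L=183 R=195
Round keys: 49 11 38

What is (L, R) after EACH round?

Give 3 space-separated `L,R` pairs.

Round 1 (k=49): L=195 R=237
Round 2 (k=11): L=237 R=245
Round 3 (k=38): L=245 R=136

Answer: 195,237 237,245 245,136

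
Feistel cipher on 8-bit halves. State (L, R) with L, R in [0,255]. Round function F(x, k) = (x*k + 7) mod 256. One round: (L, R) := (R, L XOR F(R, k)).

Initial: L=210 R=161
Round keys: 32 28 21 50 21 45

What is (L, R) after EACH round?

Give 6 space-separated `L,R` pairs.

Answer: 161,245 245,114 114,148 148,157 157,124 124,78

Derivation:
Round 1 (k=32): L=161 R=245
Round 2 (k=28): L=245 R=114
Round 3 (k=21): L=114 R=148
Round 4 (k=50): L=148 R=157
Round 5 (k=21): L=157 R=124
Round 6 (k=45): L=124 R=78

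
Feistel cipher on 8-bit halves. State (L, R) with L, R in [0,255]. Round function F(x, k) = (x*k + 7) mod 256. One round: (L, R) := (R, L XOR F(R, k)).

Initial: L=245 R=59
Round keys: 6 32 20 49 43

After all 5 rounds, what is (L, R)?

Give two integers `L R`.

Round 1 (k=6): L=59 R=156
Round 2 (k=32): L=156 R=188
Round 3 (k=20): L=188 R=43
Round 4 (k=49): L=43 R=254
Round 5 (k=43): L=254 R=154

Answer: 254 154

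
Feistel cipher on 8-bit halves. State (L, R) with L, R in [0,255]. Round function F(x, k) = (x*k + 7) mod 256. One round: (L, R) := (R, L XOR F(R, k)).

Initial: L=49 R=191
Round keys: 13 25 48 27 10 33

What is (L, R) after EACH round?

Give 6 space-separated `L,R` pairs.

Round 1 (k=13): L=191 R=139
Round 2 (k=25): L=139 R=37
Round 3 (k=48): L=37 R=124
Round 4 (k=27): L=124 R=62
Round 5 (k=10): L=62 R=15
Round 6 (k=33): L=15 R=200

Answer: 191,139 139,37 37,124 124,62 62,15 15,200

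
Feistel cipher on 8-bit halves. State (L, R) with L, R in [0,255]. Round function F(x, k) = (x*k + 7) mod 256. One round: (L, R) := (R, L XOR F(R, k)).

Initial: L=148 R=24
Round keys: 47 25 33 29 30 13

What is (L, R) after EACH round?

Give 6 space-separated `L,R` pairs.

Round 1 (k=47): L=24 R=251
Round 2 (k=25): L=251 R=146
Round 3 (k=33): L=146 R=34
Round 4 (k=29): L=34 R=115
Round 5 (k=30): L=115 R=163
Round 6 (k=13): L=163 R=61

Answer: 24,251 251,146 146,34 34,115 115,163 163,61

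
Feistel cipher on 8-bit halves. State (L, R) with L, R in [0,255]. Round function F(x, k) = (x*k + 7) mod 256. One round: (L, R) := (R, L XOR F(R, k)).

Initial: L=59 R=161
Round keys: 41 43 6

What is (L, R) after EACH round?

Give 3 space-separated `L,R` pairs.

Round 1 (k=41): L=161 R=235
Round 2 (k=43): L=235 R=33
Round 3 (k=6): L=33 R=38

Answer: 161,235 235,33 33,38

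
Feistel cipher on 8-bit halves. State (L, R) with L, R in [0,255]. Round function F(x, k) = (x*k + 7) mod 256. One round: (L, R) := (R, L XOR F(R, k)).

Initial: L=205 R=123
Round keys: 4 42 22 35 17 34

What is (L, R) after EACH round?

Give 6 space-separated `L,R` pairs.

Answer: 123,62 62,72 72,9 9,10 10,184 184,125

Derivation:
Round 1 (k=4): L=123 R=62
Round 2 (k=42): L=62 R=72
Round 3 (k=22): L=72 R=9
Round 4 (k=35): L=9 R=10
Round 5 (k=17): L=10 R=184
Round 6 (k=34): L=184 R=125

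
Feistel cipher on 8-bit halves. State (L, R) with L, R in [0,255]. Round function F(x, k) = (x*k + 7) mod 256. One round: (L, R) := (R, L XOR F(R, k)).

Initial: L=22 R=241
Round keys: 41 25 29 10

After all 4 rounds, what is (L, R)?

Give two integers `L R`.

Answer: 101 197

Derivation:
Round 1 (k=41): L=241 R=182
Round 2 (k=25): L=182 R=60
Round 3 (k=29): L=60 R=101
Round 4 (k=10): L=101 R=197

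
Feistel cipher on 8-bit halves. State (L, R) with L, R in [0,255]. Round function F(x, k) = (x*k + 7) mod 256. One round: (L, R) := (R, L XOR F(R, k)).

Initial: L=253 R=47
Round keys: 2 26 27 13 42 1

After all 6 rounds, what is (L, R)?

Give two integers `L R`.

Answer: 60 233

Derivation:
Round 1 (k=2): L=47 R=152
Round 2 (k=26): L=152 R=88
Round 3 (k=27): L=88 R=215
Round 4 (k=13): L=215 R=170
Round 5 (k=42): L=170 R=60
Round 6 (k=1): L=60 R=233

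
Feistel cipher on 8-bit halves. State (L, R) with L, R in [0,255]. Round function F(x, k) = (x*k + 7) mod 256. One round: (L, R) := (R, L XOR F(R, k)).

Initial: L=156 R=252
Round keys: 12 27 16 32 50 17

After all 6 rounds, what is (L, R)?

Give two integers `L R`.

Answer: 161 51

Derivation:
Round 1 (k=12): L=252 R=75
Round 2 (k=27): L=75 R=12
Round 3 (k=16): L=12 R=140
Round 4 (k=32): L=140 R=139
Round 5 (k=50): L=139 R=161
Round 6 (k=17): L=161 R=51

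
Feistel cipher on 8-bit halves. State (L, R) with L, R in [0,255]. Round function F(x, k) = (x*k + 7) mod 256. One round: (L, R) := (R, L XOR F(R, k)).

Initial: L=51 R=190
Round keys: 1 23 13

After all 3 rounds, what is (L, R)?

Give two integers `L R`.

Round 1 (k=1): L=190 R=246
Round 2 (k=23): L=246 R=159
Round 3 (k=13): L=159 R=236

Answer: 159 236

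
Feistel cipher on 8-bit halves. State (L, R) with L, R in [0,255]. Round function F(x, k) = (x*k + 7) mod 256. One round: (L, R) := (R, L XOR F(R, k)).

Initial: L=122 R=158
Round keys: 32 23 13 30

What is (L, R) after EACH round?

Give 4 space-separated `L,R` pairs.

Answer: 158,189 189,156 156,78 78,183

Derivation:
Round 1 (k=32): L=158 R=189
Round 2 (k=23): L=189 R=156
Round 3 (k=13): L=156 R=78
Round 4 (k=30): L=78 R=183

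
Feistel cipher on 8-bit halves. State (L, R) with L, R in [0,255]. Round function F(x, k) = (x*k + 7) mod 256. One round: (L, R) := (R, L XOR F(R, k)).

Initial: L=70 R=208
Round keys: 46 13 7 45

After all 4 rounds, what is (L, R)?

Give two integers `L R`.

Round 1 (k=46): L=208 R=33
Round 2 (k=13): L=33 R=100
Round 3 (k=7): L=100 R=226
Round 4 (k=45): L=226 R=165

Answer: 226 165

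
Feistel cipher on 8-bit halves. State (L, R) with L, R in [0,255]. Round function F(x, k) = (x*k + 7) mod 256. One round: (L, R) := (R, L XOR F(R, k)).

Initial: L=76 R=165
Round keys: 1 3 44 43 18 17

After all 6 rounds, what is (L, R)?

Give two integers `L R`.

Round 1 (k=1): L=165 R=224
Round 2 (k=3): L=224 R=2
Round 3 (k=44): L=2 R=191
Round 4 (k=43): L=191 R=30
Round 5 (k=18): L=30 R=156
Round 6 (k=17): L=156 R=125

Answer: 156 125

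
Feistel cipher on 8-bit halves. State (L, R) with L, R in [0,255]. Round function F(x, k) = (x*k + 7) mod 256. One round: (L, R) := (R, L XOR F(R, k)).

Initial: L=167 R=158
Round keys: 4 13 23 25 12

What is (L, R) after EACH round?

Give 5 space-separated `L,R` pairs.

Answer: 158,216 216,97 97,102 102,156 156,49

Derivation:
Round 1 (k=4): L=158 R=216
Round 2 (k=13): L=216 R=97
Round 3 (k=23): L=97 R=102
Round 4 (k=25): L=102 R=156
Round 5 (k=12): L=156 R=49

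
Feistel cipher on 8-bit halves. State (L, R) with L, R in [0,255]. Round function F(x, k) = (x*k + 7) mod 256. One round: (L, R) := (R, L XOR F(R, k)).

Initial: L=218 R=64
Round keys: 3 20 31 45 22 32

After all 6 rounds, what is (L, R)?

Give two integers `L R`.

Round 1 (k=3): L=64 R=29
Round 2 (k=20): L=29 R=11
Round 3 (k=31): L=11 R=65
Round 4 (k=45): L=65 R=127
Round 5 (k=22): L=127 R=176
Round 6 (k=32): L=176 R=120

Answer: 176 120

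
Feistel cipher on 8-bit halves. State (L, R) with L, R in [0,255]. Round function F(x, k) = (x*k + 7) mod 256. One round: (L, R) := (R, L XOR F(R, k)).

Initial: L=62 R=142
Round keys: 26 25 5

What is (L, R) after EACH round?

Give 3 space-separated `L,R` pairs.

Round 1 (k=26): L=142 R=77
Round 2 (k=25): L=77 R=2
Round 3 (k=5): L=2 R=92

Answer: 142,77 77,2 2,92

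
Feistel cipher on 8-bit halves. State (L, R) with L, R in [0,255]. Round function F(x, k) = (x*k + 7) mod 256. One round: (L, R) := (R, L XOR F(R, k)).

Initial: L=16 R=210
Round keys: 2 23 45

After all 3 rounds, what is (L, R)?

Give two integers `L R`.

Round 1 (k=2): L=210 R=187
Round 2 (k=23): L=187 R=6
Round 3 (k=45): L=6 R=174

Answer: 6 174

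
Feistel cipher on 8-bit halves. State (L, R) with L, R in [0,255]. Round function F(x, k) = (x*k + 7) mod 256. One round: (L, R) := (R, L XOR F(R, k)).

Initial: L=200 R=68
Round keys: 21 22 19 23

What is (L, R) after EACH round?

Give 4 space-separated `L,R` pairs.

Round 1 (k=21): L=68 R=83
Round 2 (k=22): L=83 R=109
Round 3 (k=19): L=109 R=77
Round 4 (k=23): L=77 R=159

Answer: 68,83 83,109 109,77 77,159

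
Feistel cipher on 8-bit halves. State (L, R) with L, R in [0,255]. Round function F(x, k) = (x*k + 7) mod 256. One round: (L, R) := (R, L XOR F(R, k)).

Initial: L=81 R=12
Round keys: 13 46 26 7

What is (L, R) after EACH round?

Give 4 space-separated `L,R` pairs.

Answer: 12,242 242,143 143,127 127,15

Derivation:
Round 1 (k=13): L=12 R=242
Round 2 (k=46): L=242 R=143
Round 3 (k=26): L=143 R=127
Round 4 (k=7): L=127 R=15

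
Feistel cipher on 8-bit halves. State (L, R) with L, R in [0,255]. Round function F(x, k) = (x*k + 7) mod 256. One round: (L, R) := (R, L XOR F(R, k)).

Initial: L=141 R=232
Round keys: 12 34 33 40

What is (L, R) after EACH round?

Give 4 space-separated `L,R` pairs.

Answer: 232,106 106,243 243,48 48,116

Derivation:
Round 1 (k=12): L=232 R=106
Round 2 (k=34): L=106 R=243
Round 3 (k=33): L=243 R=48
Round 4 (k=40): L=48 R=116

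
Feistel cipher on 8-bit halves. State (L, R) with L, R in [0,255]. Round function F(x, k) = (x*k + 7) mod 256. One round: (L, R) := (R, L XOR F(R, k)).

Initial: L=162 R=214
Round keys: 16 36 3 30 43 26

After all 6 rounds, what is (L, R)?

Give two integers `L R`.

Answer: 144 155

Derivation:
Round 1 (k=16): L=214 R=197
Round 2 (k=36): L=197 R=109
Round 3 (k=3): L=109 R=139
Round 4 (k=30): L=139 R=60
Round 5 (k=43): L=60 R=144
Round 6 (k=26): L=144 R=155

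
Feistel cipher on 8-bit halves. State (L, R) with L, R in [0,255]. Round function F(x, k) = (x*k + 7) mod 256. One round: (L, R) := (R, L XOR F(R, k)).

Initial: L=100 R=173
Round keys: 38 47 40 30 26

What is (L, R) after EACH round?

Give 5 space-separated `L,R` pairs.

Answer: 173,209 209,203 203,110 110,32 32,41

Derivation:
Round 1 (k=38): L=173 R=209
Round 2 (k=47): L=209 R=203
Round 3 (k=40): L=203 R=110
Round 4 (k=30): L=110 R=32
Round 5 (k=26): L=32 R=41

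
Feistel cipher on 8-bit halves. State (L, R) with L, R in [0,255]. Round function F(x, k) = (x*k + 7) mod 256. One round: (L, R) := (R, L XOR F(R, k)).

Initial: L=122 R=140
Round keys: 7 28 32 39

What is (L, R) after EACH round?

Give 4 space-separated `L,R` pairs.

Round 1 (k=7): L=140 R=161
Round 2 (k=28): L=161 R=47
Round 3 (k=32): L=47 R=70
Round 4 (k=39): L=70 R=158

Answer: 140,161 161,47 47,70 70,158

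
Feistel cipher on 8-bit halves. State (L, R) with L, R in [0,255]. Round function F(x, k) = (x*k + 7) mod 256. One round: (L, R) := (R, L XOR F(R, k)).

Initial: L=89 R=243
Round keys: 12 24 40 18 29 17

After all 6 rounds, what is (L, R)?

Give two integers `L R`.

Answer: 205 97

Derivation:
Round 1 (k=12): L=243 R=50
Round 2 (k=24): L=50 R=68
Round 3 (k=40): L=68 R=149
Round 4 (k=18): L=149 R=197
Round 5 (k=29): L=197 R=205
Round 6 (k=17): L=205 R=97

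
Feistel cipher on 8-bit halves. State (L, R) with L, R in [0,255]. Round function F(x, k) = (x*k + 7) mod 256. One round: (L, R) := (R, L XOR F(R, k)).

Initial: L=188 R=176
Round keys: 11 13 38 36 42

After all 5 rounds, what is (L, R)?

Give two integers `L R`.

Round 1 (k=11): L=176 R=43
Round 2 (k=13): L=43 R=134
Round 3 (k=38): L=134 R=192
Round 4 (k=36): L=192 R=129
Round 5 (k=42): L=129 R=241

Answer: 129 241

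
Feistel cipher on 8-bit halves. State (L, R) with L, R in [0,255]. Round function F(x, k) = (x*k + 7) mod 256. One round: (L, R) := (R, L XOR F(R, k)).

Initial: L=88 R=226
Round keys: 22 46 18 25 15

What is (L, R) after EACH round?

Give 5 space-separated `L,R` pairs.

Answer: 226,43 43,35 35,86 86,78 78,207

Derivation:
Round 1 (k=22): L=226 R=43
Round 2 (k=46): L=43 R=35
Round 3 (k=18): L=35 R=86
Round 4 (k=25): L=86 R=78
Round 5 (k=15): L=78 R=207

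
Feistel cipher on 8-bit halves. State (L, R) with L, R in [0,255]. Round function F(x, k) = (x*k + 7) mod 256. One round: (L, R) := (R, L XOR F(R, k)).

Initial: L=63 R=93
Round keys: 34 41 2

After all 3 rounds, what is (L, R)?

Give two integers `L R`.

Round 1 (k=34): L=93 R=94
Round 2 (k=41): L=94 R=72
Round 3 (k=2): L=72 R=201

Answer: 72 201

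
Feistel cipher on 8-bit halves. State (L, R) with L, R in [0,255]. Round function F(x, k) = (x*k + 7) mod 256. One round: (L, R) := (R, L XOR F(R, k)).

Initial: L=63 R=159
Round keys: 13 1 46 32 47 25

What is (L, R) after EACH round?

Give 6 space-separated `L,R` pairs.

Answer: 159,37 37,179 179,20 20,52 52,135 135,2

Derivation:
Round 1 (k=13): L=159 R=37
Round 2 (k=1): L=37 R=179
Round 3 (k=46): L=179 R=20
Round 4 (k=32): L=20 R=52
Round 5 (k=47): L=52 R=135
Round 6 (k=25): L=135 R=2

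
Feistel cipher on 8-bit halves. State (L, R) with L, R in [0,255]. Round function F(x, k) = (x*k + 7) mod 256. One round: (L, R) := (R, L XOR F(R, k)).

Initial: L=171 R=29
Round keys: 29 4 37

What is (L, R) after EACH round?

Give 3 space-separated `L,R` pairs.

Answer: 29,251 251,238 238,150

Derivation:
Round 1 (k=29): L=29 R=251
Round 2 (k=4): L=251 R=238
Round 3 (k=37): L=238 R=150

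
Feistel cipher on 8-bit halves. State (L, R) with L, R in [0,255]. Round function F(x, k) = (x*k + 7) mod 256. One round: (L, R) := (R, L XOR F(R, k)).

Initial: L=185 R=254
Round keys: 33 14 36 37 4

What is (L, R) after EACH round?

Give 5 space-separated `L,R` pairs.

Answer: 254,124 124,49 49,151 151,235 235,36

Derivation:
Round 1 (k=33): L=254 R=124
Round 2 (k=14): L=124 R=49
Round 3 (k=36): L=49 R=151
Round 4 (k=37): L=151 R=235
Round 5 (k=4): L=235 R=36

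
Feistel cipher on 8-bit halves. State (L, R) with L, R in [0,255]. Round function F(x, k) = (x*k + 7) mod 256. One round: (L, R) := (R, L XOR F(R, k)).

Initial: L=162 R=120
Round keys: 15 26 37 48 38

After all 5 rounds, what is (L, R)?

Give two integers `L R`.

Round 1 (k=15): L=120 R=173
Round 2 (k=26): L=173 R=225
Round 3 (k=37): L=225 R=33
Round 4 (k=48): L=33 R=214
Round 5 (k=38): L=214 R=234

Answer: 214 234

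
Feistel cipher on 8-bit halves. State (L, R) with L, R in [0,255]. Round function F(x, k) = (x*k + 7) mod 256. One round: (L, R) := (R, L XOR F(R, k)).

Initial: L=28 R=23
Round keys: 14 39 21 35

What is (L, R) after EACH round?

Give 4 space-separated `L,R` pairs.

Answer: 23,85 85,237 237,45 45,195

Derivation:
Round 1 (k=14): L=23 R=85
Round 2 (k=39): L=85 R=237
Round 3 (k=21): L=237 R=45
Round 4 (k=35): L=45 R=195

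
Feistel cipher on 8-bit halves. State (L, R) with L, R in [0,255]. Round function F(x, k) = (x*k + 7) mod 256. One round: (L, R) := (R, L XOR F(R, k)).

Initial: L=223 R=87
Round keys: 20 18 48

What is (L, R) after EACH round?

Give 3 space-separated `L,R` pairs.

Round 1 (k=20): L=87 R=12
Round 2 (k=18): L=12 R=136
Round 3 (k=48): L=136 R=139

Answer: 87,12 12,136 136,139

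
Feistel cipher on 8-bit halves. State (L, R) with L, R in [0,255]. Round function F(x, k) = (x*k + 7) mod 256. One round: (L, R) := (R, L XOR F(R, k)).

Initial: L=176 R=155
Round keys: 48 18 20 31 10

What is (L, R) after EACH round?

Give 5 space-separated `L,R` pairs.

Answer: 155,167 167,94 94,248 248,81 81,201

Derivation:
Round 1 (k=48): L=155 R=167
Round 2 (k=18): L=167 R=94
Round 3 (k=20): L=94 R=248
Round 4 (k=31): L=248 R=81
Round 5 (k=10): L=81 R=201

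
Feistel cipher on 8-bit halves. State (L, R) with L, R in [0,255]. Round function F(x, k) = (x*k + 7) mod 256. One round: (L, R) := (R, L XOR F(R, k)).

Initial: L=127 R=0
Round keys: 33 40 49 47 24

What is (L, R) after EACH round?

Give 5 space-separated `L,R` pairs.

Round 1 (k=33): L=0 R=120
Round 2 (k=40): L=120 R=199
Round 3 (k=49): L=199 R=102
Round 4 (k=47): L=102 R=6
Round 5 (k=24): L=6 R=241

Answer: 0,120 120,199 199,102 102,6 6,241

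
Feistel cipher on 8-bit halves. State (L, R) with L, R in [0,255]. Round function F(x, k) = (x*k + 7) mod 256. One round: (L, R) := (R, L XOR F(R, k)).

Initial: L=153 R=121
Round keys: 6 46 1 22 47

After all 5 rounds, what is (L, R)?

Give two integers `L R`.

Answer: 139 133

Derivation:
Round 1 (k=6): L=121 R=68
Round 2 (k=46): L=68 R=70
Round 3 (k=1): L=70 R=9
Round 4 (k=22): L=9 R=139
Round 5 (k=47): L=139 R=133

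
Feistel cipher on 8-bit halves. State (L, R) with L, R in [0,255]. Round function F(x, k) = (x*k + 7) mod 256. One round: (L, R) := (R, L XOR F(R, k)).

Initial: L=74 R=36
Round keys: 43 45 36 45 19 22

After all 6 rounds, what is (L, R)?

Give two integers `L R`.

Round 1 (k=43): L=36 R=89
Round 2 (k=45): L=89 R=136
Round 3 (k=36): L=136 R=126
Round 4 (k=45): L=126 R=165
Round 5 (k=19): L=165 R=56
Round 6 (k=22): L=56 R=114

Answer: 56 114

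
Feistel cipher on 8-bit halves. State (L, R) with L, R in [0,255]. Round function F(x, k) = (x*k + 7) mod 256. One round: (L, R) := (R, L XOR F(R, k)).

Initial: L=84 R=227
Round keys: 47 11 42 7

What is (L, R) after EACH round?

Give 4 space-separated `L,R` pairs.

Answer: 227,224 224,68 68,207 207,244

Derivation:
Round 1 (k=47): L=227 R=224
Round 2 (k=11): L=224 R=68
Round 3 (k=42): L=68 R=207
Round 4 (k=7): L=207 R=244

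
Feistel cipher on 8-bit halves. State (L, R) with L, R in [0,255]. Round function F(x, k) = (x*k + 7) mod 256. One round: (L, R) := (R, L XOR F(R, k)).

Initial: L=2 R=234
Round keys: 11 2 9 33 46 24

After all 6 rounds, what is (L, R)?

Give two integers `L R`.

Round 1 (k=11): L=234 R=23
Round 2 (k=2): L=23 R=223
Round 3 (k=9): L=223 R=201
Round 4 (k=33): L=201 R=47
Round 5 (k=46): L=47 R=176
Round 6 (k=24): L=176 R=168

Answer: 176 168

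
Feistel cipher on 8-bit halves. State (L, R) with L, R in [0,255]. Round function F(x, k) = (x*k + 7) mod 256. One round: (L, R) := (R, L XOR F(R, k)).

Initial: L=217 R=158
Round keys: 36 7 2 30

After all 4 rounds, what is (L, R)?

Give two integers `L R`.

Answer: 67 46

Derivation:
Round 1 (k=36): L=158 R=230
Round 2 (k=7): L=230 R=207
Round 3 (k=2): L=207 R=67
Round 4 (k=30): L=67 R=46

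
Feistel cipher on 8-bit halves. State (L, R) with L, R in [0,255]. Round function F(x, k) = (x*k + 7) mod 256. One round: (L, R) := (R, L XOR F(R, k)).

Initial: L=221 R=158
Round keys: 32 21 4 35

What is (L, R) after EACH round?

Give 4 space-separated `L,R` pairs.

Answer: 158,26 26,183 183,249 249,165

Derivation:
Round 1 (k=32): L=158 R=26
Round 2 (k=21): L=26 R=183
Round 3 (k=4): L=183 R=249
Round 4 (k=35): L=249 R=165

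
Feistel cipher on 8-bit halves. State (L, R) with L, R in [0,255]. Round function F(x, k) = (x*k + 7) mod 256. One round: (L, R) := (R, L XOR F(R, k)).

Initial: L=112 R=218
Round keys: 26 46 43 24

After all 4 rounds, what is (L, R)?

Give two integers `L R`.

Round 1 (k=26): L=218 R=91
Round 2 (k=46): L=91 R=187
Round 3 (k=43): L=187 R=43
Round 4 (k=24): L=43 R=180

Answer: 43 180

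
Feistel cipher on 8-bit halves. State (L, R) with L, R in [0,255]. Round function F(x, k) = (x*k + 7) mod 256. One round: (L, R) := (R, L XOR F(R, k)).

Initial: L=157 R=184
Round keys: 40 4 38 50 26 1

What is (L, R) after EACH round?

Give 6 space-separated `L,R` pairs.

Answer: 184,90 90,215 215,171 171,186 186,64 64,253

Derivation:
Round 1 (k=40): L=184 R=90
Round 2 (k=4): L=90 R=215
Round 3 (k=38): L=215 R=171
Round 4 (k=50): L=171 R=186
Round 5 (k=26): L=186 R=64
Round 6 (k=1): L=64 R=253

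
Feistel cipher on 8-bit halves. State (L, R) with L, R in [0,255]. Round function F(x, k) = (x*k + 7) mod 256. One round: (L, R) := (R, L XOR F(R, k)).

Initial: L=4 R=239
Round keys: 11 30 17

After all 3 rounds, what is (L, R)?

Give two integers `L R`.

Answer: 152 87

Derivation:
Round 1 (k=11): L=239 R=72
Round 2 (k=30): L=72 R=152
Round 3 (k=17): L=152 R=87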